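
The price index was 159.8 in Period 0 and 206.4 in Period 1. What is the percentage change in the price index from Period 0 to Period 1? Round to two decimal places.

29.16%

Change = (206.4 − 159.8) / 159.8 × 100
       = 46.6 / 159.8 × 100 = 29.1615%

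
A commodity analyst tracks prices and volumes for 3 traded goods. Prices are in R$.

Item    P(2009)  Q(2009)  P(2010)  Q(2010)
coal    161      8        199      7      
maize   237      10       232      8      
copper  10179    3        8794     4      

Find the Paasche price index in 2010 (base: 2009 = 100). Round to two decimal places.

87.85

Paasche price index uses current-period quantities as weights.
ΣP(2010)·Q(2010) = 199×7 + 232×8 + 8794×4 = 1393 + 1856 + 35176 = 38425
ΣP(2009)·Q(2010) = 161×7 + 237×8 + 10179×4 = 1127 + 1896 + 40716 = 43739
Index = 38425 / 43739 × 100 = 87.8507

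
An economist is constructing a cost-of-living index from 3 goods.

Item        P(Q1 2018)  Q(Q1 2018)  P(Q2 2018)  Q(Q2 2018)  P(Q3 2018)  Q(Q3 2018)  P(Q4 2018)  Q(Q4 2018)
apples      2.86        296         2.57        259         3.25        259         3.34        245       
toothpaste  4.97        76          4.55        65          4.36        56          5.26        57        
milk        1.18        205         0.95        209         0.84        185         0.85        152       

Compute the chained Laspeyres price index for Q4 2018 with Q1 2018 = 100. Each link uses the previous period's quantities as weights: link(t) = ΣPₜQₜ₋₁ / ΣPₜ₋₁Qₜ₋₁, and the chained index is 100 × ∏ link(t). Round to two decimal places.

105.58

Link Q1 2018→Q2 2018:
ΣP(Q2 2018)Q(Q1 2018) = 2.57×296 + 4.55×76 + 0.95×205 = 760.72 + 345.8 + 194.75 = 1301.27
ΣP(Q1 2018)Q(Q1 2018) = 2.86×296 + 4.97×76 + 1.18×205 = 846.56 + 377.72 + 241.9 = 1466.18
link = 1301.27/1466.18 = 0.887524
Link Q2 2018→Q3 2018:
ΣP(Q3 2018)Q(Q2 2018) = 3.25×259 + 4.36×65 + 0.84×209 = 841.75 + 283.4 + 175.56 = 1300.71
ΣP(Q2 2018)Q(Q2 2018) = 2.57×259 + 4.55×65 + 0.95×209 = 665.63 + 295.75 + 198.55 = 1159.93
link = 1300.71/1159.93 = 1.121369
Link Q3 2018→Q4 2018:
ΣP(Q4 2018)Q(Q3 2018) = 3.34×259 + 5.26×56 + 0.85×185 = 865.06 + 294.56 + 157.25 = 1316.87
ΣP(Q3 2018)Q(Q3 2018) = 3.25×259 + 4.36×56 + 0.84×185 = 841.75 + 244.16 + 155.4 = 1241.31
link = 1316.87/1241.31 = 1.060871
Chained index = 100 × 0.887524 × 1.121369 × 1.060871 = 105.5824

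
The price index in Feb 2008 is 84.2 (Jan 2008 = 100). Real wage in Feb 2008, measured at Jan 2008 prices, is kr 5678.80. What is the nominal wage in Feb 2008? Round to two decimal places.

4781.55

Nominal = Real × (Index/100) = 5678.80 × (84.2/100)
        = 5678.80 × 0.842 = 4781.5496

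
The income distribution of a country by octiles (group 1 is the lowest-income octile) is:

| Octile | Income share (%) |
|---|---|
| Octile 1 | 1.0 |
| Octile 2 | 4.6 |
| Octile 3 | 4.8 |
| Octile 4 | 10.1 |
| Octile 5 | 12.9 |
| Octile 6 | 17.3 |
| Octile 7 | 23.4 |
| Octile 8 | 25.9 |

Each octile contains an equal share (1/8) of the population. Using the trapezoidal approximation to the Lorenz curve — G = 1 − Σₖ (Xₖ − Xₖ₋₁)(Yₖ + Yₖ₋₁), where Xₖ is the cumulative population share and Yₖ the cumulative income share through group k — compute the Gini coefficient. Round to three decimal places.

0.386

Cumulative income shares Yₖ: 0.0100, 0.0560, 0.1040, 0.2050, 0.3340, 0.5070, 0.7410, 1.0000
Σ (Xₖ−Xₖ₋₁)(Yₖ+Yₖ₋₁) = (1/8)(0.0100+0.0000) + (1/8)(0.0560+0.0100) + (1/8)(0.1040+0.0560) + (1/8)(0.2050+0.1040) + (1/8)(0.3340+0.2050) + (1/8)(0.5070+0.3340) + (1/8)(0.7410+0.5070) + (1/8)(1.0000+0.7410)
  = 0.0013 + 0.0083 + 0.0200 + 0.0386 + 0.0674 + 0.1051 + 0.1560 + 0.2176 = 0.6143
G = 1 − 0.6143 = 0.3857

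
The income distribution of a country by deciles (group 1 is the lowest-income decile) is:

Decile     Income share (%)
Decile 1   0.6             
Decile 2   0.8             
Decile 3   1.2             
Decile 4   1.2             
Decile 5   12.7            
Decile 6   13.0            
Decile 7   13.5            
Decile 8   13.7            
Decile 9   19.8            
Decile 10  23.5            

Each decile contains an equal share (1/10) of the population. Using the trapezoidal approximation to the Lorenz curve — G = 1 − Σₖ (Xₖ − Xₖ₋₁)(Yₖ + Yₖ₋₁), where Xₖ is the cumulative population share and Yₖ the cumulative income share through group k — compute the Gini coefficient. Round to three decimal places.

Cumulative income shares Yₖ: 0.0060, 0.0140, 0.0260, 0.0380, 0.1650, 0.2950, 0.4300, 0.5670, 0.7650, 1.0000
Σ (Xₖ−Xₖ₋₁)(Yₖ+Yₖ₋₁) = (1/10)(0.0060+0.0000) + (1/10)(0.0140+0.0060) + (1/10)(0.0260+0.0140) + (1/10)(0.0380+0.0260) + (1/10)(0.1650+0.0380) + (1/10)(0.2950+0.1650) + (1/10)(0.4300+0.2950) + (1/10)(0.5670+0.4300) + (1/10)(0.7650+0.5670) + (1/10)(1.0000+0.7650)
  = 0.0006 + 0.0020 + 0.0040 + 0.0064 + 0.0203 + 0.0460 + 0.0725 + 0.0997 + 0.1332 + 0.1765 = 0.5612
G = 1 − 0.5612 = 0.4388

0.439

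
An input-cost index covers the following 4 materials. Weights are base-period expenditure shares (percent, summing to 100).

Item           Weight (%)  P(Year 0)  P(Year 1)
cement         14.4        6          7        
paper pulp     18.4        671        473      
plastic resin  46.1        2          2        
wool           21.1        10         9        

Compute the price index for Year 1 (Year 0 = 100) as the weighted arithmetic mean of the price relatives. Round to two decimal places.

cement: 14.4 × (7/6) = 14.4 × 1.166667 = 16.8000
paper pulp: 18.4 × (473/671) = 18.4 × 0.704918 = 12.9705
plastic resin: 46.1 × (2/2) = 46.1 × 1.000000 = 46.1000
wool: 21.1 × (9/10) = 21.1 × 0.900000 = 18.9900
Index = Σ wᵢ·(p₁ᵢ/p₀ᵢ) = 16.8000 + 12.9705 + 46.1000 + 18.9900 = 94.8605

94.86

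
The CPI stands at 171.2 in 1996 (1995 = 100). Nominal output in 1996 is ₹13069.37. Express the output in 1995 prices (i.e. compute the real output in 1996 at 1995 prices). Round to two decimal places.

Real = Nominal ÷ (Index/100) = 13069.37 ÷ (171.2/100)
     = 13069.37 ÷ 1.712 = 7633.9778

7633.98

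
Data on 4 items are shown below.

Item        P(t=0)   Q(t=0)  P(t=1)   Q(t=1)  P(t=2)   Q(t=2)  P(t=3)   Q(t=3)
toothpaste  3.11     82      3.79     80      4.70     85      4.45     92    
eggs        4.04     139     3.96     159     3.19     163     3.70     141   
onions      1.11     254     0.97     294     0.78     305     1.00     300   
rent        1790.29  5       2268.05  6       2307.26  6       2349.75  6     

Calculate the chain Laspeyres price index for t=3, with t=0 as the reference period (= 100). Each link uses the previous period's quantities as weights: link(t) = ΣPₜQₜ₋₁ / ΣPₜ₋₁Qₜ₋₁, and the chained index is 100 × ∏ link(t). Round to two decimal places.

128.14

Link t=0→t=1:
ΣP(t=1)Q(t=0) = 3.79×82 + 3.96×139 + 0.97×254 + 2268.05×5 = 310.78 + 550.44 + 246.38 + 11340.25 = 12447.85
ΣP(t=0)Q(t=0) = 3.11×82 + 4.04×139 + 1.11×254 + 1790.29×5 = 255.02 + 561.56 + 281.94 + 8951.45 = 10049.97
link = 12447.85/10049.97 = 1.238596
Link t=1→t=2:
ΣP(t=2)Q(t=1) = 4.70×80 + 3.19×159 + 0.78×294 + 2307.26×6 = 376 + 507.21 + 229.32 + 13843.56 = 14956.09
ΣP(t=1)Q(t=1) = 3.79×80 + 3.96×159 + 0.97×294 + 2268.05×6 = 303.2 + 629.64 + 285.18 + 13608.3 = 14826.32
link = 14956.09/14826.32 = 1.008753
Link t=2→t=3:
ΣP(t=3)Q(t=2) = 4.45×85 + 3.70×163 + 1.00×305 + 2349.75×6 = 378.25 + 603.1 + 305 + 14098.5 = 15384.85
ΣP(t=2)Q(t=2) = 4.70×85 + 3.19×163 + 0.78×305 + 2307.26×6 = 399.5 + 519.97 + 237.9 + 13843.56 = 15000.93
link = 15384.85/15000.93 = 1.025593
Chained index = 100 × 1.238596 × 1.008753 × 1.025593 = 128.1414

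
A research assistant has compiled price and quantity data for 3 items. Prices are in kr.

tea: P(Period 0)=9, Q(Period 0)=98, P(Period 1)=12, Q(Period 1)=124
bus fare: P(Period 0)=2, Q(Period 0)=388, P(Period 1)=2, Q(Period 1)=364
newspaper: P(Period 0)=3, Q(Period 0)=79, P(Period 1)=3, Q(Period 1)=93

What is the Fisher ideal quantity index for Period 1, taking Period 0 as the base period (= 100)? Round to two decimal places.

Laspeyres component (base-period weights):
ΣP(Period 0)Q(Period 1) = 9×124 + 2×364 + 3×93 = 1116 + 728 + 279 = 2123
ΣP(Period 0)Q(Period 0) = 9×98 + 2×388 + 3×79 = 882 + 776 + 237 = 1895
L = 2123 / 1895 × 100 = 112.0317
Paasche component (current-period weights):
ΣP(Period 1)Q(Period 1) = 12×124 + 2×364 + 3×93 = 1488 + 728 + 279 = 2495
ΣP(Period 1)Q(Period 0) = 12×98 + 2×388 + 3×79 = 1176 + 776 + 237 = 2189
P = 2495 / 2189 × 100 = 113.9790
Fisher = √(L × P) = √(112.0317 × 113.9790) = 113.0011

113.00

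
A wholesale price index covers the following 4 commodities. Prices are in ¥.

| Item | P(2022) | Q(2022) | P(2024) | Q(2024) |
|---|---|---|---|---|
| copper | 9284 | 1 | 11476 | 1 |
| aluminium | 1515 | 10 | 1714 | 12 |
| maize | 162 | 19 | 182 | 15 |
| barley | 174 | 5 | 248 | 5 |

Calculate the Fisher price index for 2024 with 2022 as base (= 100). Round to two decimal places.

Laspeyres component (base-period weights):
ΣP(2024)Q(2022) = 11476×1 + 1714×10 + 182×19 + 248×5 = 11476 + 17140 + 3458 + 1240 = 33314
ΣP(2022)Q(2022) = 9284×1 + 1515×10 + 162×19 + 174×5 = 9284 + 15150 + 3078 + 870 = 28382
L = 33314 / 28382 × 100 = 117.3772
Paasche component (current-period weights):
ΣP(2024)Q(2024) = 11476×1 + 1714×12 + 182×15 + 248×5 = 11476 + 20568 + 2730 + 1240 = 36014
ΣP(2022)Q(2024) = 9284×1 + 1515×12 + 162×15 + 174×5 = 9284 + 18180 + 2430 + 870 = 30764
P = 36014 / 30764 × 100 = 117.0654
Fisher = √(L × P) = √(117.3772 × 117.0654) = 117.2212

117.22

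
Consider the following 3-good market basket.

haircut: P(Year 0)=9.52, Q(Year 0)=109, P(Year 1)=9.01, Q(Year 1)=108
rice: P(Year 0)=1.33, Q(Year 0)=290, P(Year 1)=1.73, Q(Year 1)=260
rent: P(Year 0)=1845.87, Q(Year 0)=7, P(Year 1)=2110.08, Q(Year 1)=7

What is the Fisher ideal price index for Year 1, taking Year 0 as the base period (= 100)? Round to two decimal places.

Laspeyres component (base-period weights):
ΣP(Year 1)Q(Year 0) = 9.01×109 + 1.73×290 + 2110.08×7 = 982.09 + 501.7 + 14770.56 = 16254.35
ΣP(Year 0)Q(Year 0) = 9.52×109 + 1.33×290 + 1845.87×7 = 1037.68 + 385.7 + 12921.09 = 14344.47
L = 16254.35 / 14344.47 × 100 = 113.3144
Paasche component (current-period weights):
ΣP(Year 1)Q(Year 1) = 9.01×108 + 1.73×260 + 2110.08×7 = 973.08 + 449.8 + 14770.56 = 16193.44
ΣP(Year 0)Q(Year 1) = 9.52×108 + 1.33×260 + 1845.87×7 = 1028.16 + 345.8 + 12921.09 = 14295.05
P = 16193.44 / 14295.05 × 100 = 113.2801
Fisher = √(L × P) = √(113.3144 × 113.2801) = 113.2972

113.30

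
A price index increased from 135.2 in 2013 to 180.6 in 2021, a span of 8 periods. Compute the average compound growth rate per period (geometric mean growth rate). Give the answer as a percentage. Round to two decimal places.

Growth factor = (180.6/135.2)^(1/8) = (1.335799)^(1/8) = 1.036854
Growth rate = 1.036854 − 1 = 0.036854 = 3.6854%

3.69%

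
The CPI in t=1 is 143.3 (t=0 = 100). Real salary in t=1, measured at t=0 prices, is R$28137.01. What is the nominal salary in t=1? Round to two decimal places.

40320.34

Nominal = Real × (Index/100) = 28137.01 × (143.3/100)
        = 28137.01 × 1.433 = 40320.3353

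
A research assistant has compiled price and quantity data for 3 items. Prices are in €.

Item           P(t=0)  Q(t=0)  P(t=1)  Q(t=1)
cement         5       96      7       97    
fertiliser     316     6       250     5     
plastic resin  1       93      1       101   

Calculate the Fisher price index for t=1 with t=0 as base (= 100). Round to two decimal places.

Laspeyres component (base-period weights):
ΣP(t=1)Q(t=0) = 7×96 + 250×6 + 1×93 = 672 + 1500 + 93 = 2265
ΣP(t=0)Q(t=0) = 5×96 + 316×6 + 1×93 = 480 + 1896 + 93 = 2469
L = 2265 / 2469 × 100 = 91.7375
Paasche component (current-period weights):
ΣP(t=1)Q(t=1) = 7×97 + 250×5 + 1×101 = 679 + 1250 + 101 = 2030
ΣP(t=0)Q(t=1) = 5×97 + 316×5 + 1×101 = 485 + 1580 + 101 = 2166
P = 2030 / 2166 × 100 = 93.7211
Fisher = √(L × P) = √(91.7375 × 93.7211) = 92.7240

92.72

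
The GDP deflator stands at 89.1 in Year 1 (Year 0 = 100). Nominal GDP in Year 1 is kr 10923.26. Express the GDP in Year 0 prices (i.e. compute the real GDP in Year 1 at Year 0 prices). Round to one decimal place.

Real = Nominal ÷ (Index/100) = 10923.26 ÷ (89.1/100)
     = 10923.26 ÷ 0.891 = 12259.5511

12259.6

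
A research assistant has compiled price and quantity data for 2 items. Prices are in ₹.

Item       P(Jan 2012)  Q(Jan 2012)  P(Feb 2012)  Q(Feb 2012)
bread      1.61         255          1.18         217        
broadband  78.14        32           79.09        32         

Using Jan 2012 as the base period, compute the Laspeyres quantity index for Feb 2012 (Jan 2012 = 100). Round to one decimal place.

97.9

Laspeyres quantity index uses base-period prices as weights.
ΣP(Jan 2012)·Q(Feb 2012) = 1.61×217 + 78.14×32 = 349.37 + 2500.48 = 2849.85
ΣP(Jan 2012)·Q(Jan 2012) = 1.61×255 + 78.14×32 = 410.55 + 2500.48 = 2911.03
Index = 2849.85 / 2911.03 × 100 = 97.8983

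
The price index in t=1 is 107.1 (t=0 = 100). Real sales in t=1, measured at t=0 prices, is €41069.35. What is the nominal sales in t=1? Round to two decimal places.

Nominal = Real × (Index/100) = 41069.35 × (107.1/100)
        = 41069.35 × 1.071 = 43985.2738

43985.27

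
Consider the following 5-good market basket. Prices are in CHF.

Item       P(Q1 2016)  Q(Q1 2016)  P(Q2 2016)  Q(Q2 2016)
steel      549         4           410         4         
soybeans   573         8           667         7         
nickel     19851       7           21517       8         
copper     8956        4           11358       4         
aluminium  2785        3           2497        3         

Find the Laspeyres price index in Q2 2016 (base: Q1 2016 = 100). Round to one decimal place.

110.8

Laspeyres price index uses base-period quantities as weights.
ΣP(Q2 2016)·Q(Q1 2016) = 410×4 + 667×8 + 21517×7 + 11358×4 + 2497×3 = 1640 + 5336 + 150619 + 45432 + 7491 = 210518
ΣP(Q1 2016)·Q(Q1 2016) = 549×4 + 573×8 + 19851×7 + 8956×4 + 2785×3 = 2196 + 4584 + 138957 + 35824 + 8355 = 189916
Index = 210518 / 189916 × 100 = 110.8480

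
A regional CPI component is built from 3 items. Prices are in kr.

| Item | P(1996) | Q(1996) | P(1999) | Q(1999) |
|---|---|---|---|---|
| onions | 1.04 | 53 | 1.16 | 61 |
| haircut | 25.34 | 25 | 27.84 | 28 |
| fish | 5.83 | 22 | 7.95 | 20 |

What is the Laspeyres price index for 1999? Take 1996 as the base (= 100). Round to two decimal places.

Laspeyres price index uses base-period quantities as weights.
ΣP(1999)·Q(1996) = 1.16×53 + 27.84×25 + 7.95×22 = 61.48 + 696 + 174.9 = 932.38
ΣP(1996)·Q(1996) = 1.04×53 + 25.34×25 + 5.83×22 = 55.12 + 633.5 + 128.26 = 816.88
Index = 932.38 / 816.88 × 100 = 114.1392

114.14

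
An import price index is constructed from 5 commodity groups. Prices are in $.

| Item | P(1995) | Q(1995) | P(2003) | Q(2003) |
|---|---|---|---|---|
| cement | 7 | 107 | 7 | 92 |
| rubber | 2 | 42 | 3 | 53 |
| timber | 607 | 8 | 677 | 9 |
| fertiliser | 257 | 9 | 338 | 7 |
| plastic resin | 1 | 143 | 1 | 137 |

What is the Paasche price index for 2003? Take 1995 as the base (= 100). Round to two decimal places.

Paasche price index uses current-period quantities as weights.
ΣP(2003)·Q(2003) = 7×92 + 3×53 + 677×9 + 338×7 + 1×137 = 644 + 159 + 6093 + 2366 + 137 = 9399
ΣP(1995)·Q(2003) = 7×92 + 2×53 + 607×9 + 257×7 + 1×137 = 644 + 106 + 5463 + 1799 + 137 = 8149
Index = 9399 / 8149 × 100 = 115.3393

115.34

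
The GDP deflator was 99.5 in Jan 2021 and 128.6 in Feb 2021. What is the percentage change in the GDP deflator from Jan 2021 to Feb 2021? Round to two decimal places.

29.25%

Change = (128.6 − 99.5) / 99.5 × 100
       = 29.1 / 99.5 × 100 = 29.2462%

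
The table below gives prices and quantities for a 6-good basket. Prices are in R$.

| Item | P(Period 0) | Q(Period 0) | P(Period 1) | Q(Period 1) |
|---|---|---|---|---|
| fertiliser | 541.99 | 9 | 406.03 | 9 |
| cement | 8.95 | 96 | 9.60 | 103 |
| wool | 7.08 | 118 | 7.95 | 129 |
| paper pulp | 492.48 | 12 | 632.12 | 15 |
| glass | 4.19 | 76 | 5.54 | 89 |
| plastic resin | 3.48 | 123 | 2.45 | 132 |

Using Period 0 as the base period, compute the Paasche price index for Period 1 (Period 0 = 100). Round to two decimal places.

106.93

Paasche price index uses current-period quantities as weights.
ΣP(Period 1)·Q(Period 1) = 406.03×9 + 9.60×103 + 7.95×129 + 632.12×15 + 5.54×89 + 2.45×132 = 3654.27 + 988.8 + 1025.55 + 9481.8 + 493.06 + 323.4 = 15966.88
ΣP(Period 0)·Q(Period 1) = 541.99×9 + 8.95×103 + 7.08×129 + 492.48×15 + 4.19×89 + 3.48×132 = 4877.91 + 921.85 + 913.32 + 7387.2 + 372.91 + 459.36 = 14932.55
Index = 15966.88 / 14932.55 × 100 = 106.9267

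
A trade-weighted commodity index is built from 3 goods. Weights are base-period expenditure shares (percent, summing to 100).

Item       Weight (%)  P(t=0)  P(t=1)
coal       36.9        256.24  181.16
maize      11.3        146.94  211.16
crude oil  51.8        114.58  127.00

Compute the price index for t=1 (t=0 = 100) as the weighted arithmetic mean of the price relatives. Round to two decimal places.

99.74

coal: 36.9 × (181.16/256.24) = 36.9 × 0.706993 = 26.0881
maize: 11.3 × (211.16/146.94) = 11.3 × 1.437049 = 16.2387
crude oil: 51.8 × (127.00/114.58) = 51.8 × 1.108396 = 57.4149
Index = Σ wᵢ·(p₁ᵢ/p₀ᵢ) = 26.0881 + 16.2387 + 57.4149 = 99.7416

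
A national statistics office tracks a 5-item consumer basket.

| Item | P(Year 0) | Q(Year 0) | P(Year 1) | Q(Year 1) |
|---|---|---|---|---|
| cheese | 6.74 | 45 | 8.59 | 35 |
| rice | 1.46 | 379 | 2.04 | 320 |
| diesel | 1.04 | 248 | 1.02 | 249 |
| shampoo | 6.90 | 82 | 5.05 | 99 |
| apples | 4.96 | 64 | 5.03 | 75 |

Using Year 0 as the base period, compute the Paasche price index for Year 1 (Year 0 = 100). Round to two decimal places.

Paasche price index uses current-period quantities as weights.
ΣP(Year 1)·Q(Year 1) = 8.59×35 + 2.04×320 + 1.02×249 + 5.05×99 + 5.03×75 = 300.65 + 652.8 + 253.98 + 499.95 + 377.25 = 2084.63
ΣP(Year 0)·Q(Year 1) = 6.74×35 + 1.46×320 + 1.04×249 + 6.90×99 + 4.96×75 = 235.9 + 467.2 + 258.96 + 683.1 + 372 = 2017.16
Index = 2084.63 / 2017.16 × 100 = 103.3448

103.34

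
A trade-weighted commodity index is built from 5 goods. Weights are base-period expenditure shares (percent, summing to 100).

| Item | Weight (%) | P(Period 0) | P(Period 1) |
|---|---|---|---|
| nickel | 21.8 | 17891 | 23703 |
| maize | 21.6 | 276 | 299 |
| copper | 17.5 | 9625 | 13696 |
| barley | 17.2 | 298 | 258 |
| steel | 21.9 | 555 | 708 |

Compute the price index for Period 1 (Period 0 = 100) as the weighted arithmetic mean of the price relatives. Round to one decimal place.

nickel: 21.8 × (23703/17891) = 21.8 × 1.324856 = 28.8819
maize: 21.6 × (299/276) = 21.6 × 1.083333 = 23.4000
copper: 17.5 × (13696/9625) = 17.5 × 1.422961 = 24.9018
barley: 17.2 × (258/298) = 17.2 × 0.865772 = 14.8913
steel: 21.9 × (708/555) = 21.9 × 1.275676 = 27.9373
Index = Σ wᵢ·(p₁ᵢ/p₀ᵢ) = 28.8819 + 23.4000 + 24.9018 + 14.8913 + 27.9373 = 120.0123

120.0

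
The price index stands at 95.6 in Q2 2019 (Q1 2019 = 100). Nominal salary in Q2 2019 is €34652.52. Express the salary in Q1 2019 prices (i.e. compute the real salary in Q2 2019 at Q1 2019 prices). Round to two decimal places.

36247.41

Real = Nominal ÷ (Index/100) = 34652.52 ÷ (95.6/100)
     = 34652.52 ÷ 0.956 = 36247.4059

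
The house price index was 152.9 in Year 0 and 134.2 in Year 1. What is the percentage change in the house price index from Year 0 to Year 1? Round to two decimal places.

Change = (134.2 − 152.9) / 152.9 × 100
       = -18.7 / 152.9 × 100 = -12.2302%

-12.23%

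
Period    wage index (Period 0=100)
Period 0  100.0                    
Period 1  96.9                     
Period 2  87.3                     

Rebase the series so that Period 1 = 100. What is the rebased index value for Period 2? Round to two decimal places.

Rebased(Period 2) = 87.3 / 96.9 × 100 = 90.0929

90.09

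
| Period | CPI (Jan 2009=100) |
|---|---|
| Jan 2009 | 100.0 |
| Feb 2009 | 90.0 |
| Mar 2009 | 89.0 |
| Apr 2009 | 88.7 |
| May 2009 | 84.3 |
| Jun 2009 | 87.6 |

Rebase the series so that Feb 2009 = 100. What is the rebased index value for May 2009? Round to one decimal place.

93.7

Rebased(May 2009) = 84.3 / 90.0 × 100 = 93.6667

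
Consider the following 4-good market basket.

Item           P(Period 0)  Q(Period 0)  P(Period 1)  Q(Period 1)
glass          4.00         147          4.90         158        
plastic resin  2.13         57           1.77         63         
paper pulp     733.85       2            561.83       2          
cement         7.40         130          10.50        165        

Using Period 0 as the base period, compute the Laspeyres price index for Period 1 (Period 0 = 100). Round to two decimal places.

105.44

Laspeyres price index uses base-period quantities as weights.
ΣP(Period 1)·Q(Period 0) = 4.90×147 + 1.77×57 + 561.83×2 + 10.50×130 = 720.3 + 100.89 + 1123.66 + 1365 = 3309.85
ΣP(Period 0)·Q(Period 0) = 4.00×147 + 2.13×57 + 733.85×2 + 7.40×130 = 588 + 121.41 + 1467.7 + 962 = 3139.11
Index = 3309.85 / 3139.11 × 100 = 105.4391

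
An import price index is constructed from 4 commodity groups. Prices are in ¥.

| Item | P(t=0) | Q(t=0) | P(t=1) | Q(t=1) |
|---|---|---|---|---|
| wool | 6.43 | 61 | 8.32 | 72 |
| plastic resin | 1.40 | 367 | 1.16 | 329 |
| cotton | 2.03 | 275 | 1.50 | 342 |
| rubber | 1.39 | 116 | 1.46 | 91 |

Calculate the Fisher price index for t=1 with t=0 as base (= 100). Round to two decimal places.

Laspeyres component (base-period weights):
ΣP(t=1)Q(t=0) = 8.32×61 + 1.16×367 + 1.50×275 + 1.46×116 = 507.52 + 425.72 + 412.5 + 169.36 = 1515.1
ΣP(t=0)Q(t=0) = 6.43×61 + 1.40×367 + 2.03×275 + 1.39×116 = 392.23 + 513.8 + 558.25 + 161.24 = 1625.52
L = 1515.1 / 1625.52 × 100 = 93.2071
Paasche component (current-period weights):
ΣP(t=1)Q(t=1) = 8.32×72 + 1.16×329 + 1.50×342 + 1.46×91 = 599.04 + 381.64 + 513 + 132.86 = 1626.54
ΣP(t=0)Q(t=1) = 6.43×72 + 1.40×329 + 2.03×342 + 1.39×91 = 462.96 + 460.6 + 694.26 + 126.49 = 1744.31
P = 1626.54 / 1744.31 × 100 = 93.2483
Fisher = √(L × P) = √(93.2071 × 93.2483) = 93.2277

93.23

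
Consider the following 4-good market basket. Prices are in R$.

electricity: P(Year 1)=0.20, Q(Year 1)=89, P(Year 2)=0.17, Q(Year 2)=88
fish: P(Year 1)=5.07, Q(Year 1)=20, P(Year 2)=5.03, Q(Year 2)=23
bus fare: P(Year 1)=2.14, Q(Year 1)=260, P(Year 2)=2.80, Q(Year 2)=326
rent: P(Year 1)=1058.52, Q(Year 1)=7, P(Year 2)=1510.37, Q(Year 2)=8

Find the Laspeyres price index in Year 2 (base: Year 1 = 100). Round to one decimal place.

141.2

Laspeyres price index uses base-period quantities as weights.
ΣP(Year 2)·Q(Year 1) = 0.17×89 + 5.03×20 + 2.80×260 + 1510.37×7 = 15.13 + 100.6 + 728 + 10572.59 = 11416.32
ΣP(Year 1)·Q(Year 1) = 0.20×89 + 5.07×20 + 2.14×260 + 1058.52×7 = 17.8 + 101.4 + 556.4 + 7409.64 = 8085.24
Index = 11416.32 / 8085.24 × 100 = 141.1995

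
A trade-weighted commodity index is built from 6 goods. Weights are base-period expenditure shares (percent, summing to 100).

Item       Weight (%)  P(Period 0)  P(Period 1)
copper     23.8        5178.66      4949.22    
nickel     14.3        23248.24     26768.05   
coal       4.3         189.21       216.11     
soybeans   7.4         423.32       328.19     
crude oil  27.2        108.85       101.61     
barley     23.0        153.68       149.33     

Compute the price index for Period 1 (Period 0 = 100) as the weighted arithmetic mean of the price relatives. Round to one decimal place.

copper: 23.8 × (4949.22/5178.66) = 23.8 × 0.955695 = 22.7455
nickel: 14.3 × (26768.05/23248.24) = 14.3 × 1.151401 = 16.4650
coal: 4.3 × (216.11/189.21) = 4.3 × 1.142170 = 4.9113
soybeans: 7.4 × (328.19/423.32) = 7.4 × 0.775276 = 5.7370
crude oil: 27.2 × (101.61/108.85) = 27.2 × 0.933486 = 25.3908
barley: 23.0 × (149.33/153.68) = 23.0 × 0.971694 = 22.3490
Index = Σ wᵢ·(p₁ᵢ/p₀ᵢ) = 22.7455 + 16.4650 + 4.9113 + 5.7370 + 25.3908 + 22.3490 = 97.5988

97.6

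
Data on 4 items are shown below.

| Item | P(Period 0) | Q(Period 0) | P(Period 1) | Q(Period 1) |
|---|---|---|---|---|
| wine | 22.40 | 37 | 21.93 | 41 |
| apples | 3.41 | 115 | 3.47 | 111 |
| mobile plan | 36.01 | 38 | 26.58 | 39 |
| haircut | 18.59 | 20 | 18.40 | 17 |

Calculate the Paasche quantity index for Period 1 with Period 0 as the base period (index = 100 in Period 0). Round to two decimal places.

Paasche quantity index uses current-period prices as weights.
ΣP(Period 1)·Q(Period 1) = 21.93×41 + 3.47×111 + 26.58×39 + 18.40×17 = 899.13 + 385.17 + 1036.62 + 312.8 = 2633.72
ΣP(Period 1)·Q(Period 0) = 21.93×37 + 3.47×115 + 26.58×38 + 18.40×20 = 811.41 + 399.05 + 1010.04 + 368 = 2588.5
Index = 2633.72 / 2588.5 × 100 = 101.7470

101.75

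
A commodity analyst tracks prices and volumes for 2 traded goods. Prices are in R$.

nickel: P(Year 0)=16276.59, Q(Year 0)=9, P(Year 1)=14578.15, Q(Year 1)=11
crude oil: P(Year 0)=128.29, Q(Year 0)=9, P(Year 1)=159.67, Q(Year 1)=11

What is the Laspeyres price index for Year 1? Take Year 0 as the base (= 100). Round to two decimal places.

89.84

Laspeyres price index uses base-period quantities as weights.
ΣP(Year 1)·Q(Year 0) = 14578.15×9 + 159.67×9 = 131203.35 + 1437.03 = 132640.38
ΣP(Year 0)·Q(Year 0) = 16276.59×9 + 128.29×9 = 146489.31 + 1154.61 = 147643.92
Index = 132640.38 / 147643.92 × 100 = 89.8380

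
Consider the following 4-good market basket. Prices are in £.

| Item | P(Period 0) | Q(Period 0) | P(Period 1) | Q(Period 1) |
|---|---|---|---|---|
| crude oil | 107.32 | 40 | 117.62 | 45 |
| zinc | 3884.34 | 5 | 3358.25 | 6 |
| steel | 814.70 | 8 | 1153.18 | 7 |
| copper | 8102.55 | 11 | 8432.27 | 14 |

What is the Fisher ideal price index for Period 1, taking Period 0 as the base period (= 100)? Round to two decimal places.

103.18

Laspeyres component (base-period weights):
ΣP(Period 1)Q(Period 0) = 117.62×40 + 3358.25×5 + 1153.18×8 + 8432.27×11 = 4704.8 + 16791.25 + 9225.44 + 92754.97 = 123476.46
ΣP(Period 0)Q(Period 0) = 107.32×40 + 3884.34×5 + 814.70×8 + 8102.55×11 = 4292.8 + 19421.7 + 6517.6 + 89128.05 = 119360.15
L = 123476.46 / 119360.15 × 100 = 103.4486
Paasche component (current-period weights):
ΣP(Period 1)Q(Period 1) = 117.62×45 + 3358.25×6 + 1153.18×7 + 8432.27×14 = 5292.9 + 20149.5 + 8072.26 + 118051.78 = 151566.44
ΣP(Period 0)Q(Period 1) = 107.32×45 + 3884.34×6 + 814.70×7 + 8102.55×14 = 4829.4 + 23306.04 + 5702.9 + 113435.7 = 147274.04
P = 151566.44 / 147274.04 × 100 = 102.9146
Fisher = √(L × P) = √(103.4486 × 102.9146) = 103.1813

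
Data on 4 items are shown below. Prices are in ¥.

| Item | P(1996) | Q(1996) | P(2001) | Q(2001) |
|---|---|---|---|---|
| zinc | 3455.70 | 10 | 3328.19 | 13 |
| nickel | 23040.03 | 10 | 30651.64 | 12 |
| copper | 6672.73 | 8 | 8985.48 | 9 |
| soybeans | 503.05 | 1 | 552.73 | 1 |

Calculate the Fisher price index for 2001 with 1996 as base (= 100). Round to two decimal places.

129.12

Laspeyres component (base-period weights):
ΣP(2001)Q(1996) = 3328.19×10 + 30651.64×10 + 8985.48×8 + 552.73×1 = 33281.9 + 306516.4 + 71883.84 + 552.73 = 412234.87
ΣP(1996)Q(1996) = 3455.70×10 + 23040.03×10 + 6672.73×8 + 503.05×1 = 34557 + 230400.3 + 53381.84 + 503.05 = 318842.19
L = 412234.87 / 318842.19 × 100 = 129.2912
Paasche component (current-period weights):
ΣP(2001)Q(2001) = 3328.19×13 + 30651.64×12 + 8985.48×9 + 552.73×1 = 43266.47 + 367819.68 + 80869.32 + 552.73 = 492508.2
ΣP(1996)Q(2001) = 3455.70×13 + 23040.03×12 + 6672.73×9 + 503.05×1 = 44924.1 + 276480.36 + 60054.57 + 503.05 = 381962.08
P = 492508.2 / 381962.08 × 100 = 128.9416
Fisher = √(L × P) = √(129.2912 × 128.9416) = 129.1163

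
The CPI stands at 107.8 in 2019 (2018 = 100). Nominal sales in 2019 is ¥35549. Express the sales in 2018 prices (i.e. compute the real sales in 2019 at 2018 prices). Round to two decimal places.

Real = Nominal ÷ (Index/100) = 35549 ÷ (107.8/100)
     = 35549 ÷ 1.078 = 32976.8089

32976.81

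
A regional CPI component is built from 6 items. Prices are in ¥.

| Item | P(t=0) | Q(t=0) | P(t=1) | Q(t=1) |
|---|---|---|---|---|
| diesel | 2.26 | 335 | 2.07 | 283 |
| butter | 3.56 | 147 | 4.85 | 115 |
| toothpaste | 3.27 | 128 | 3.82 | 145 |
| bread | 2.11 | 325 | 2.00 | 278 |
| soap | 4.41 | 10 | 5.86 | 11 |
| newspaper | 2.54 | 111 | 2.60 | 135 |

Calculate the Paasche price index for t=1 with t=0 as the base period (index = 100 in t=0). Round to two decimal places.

106.71

Paasche price index uses current-period quantities as weights.
ΣP(t=1)·Q(t=1) = 2.07×283 + 4.85×115 + 3.82×145 + 2.00×278 + 5.86×11 + 2.60×135 = 585.81 + 557.75 + 553.9 + 556 + 64.46 + 351 = 2668.92
ΣP(t=0)·Q(t=1) = 2.26×283 + 3.56×115 + 3.27×145 + 2.11×278 + 4.41×11 + 2.54×135 = 639.58 + 409.4 + 474.15 + 586.58 + 48.51 + 342.9 = 2501.12
Index = 2668.92 / 2501.12 × 100 = 106.7090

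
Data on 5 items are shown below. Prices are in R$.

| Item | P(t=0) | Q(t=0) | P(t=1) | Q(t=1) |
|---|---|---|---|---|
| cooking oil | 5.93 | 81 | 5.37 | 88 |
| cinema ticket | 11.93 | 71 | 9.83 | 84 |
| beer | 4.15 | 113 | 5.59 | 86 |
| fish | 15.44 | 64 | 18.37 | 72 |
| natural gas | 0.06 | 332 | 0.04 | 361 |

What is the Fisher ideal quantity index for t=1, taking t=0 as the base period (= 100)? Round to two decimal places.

106.49

Laspeyres component (base-period weights):
ΣP(t=0)Q(t=1) = 5.93×88 + 11.93×84 + 4.15×86 + 15.44×72 + 0.06×361 = 521.84 + 1002.12 + 356.9 + 1111.68 + 21.66 = 3014.2
ΣP(t=0)Q(t=0) = 5.93×81 + 11.93×71 + 4.15×113 + 15.44×64 + 0.06×332 = 480.33 + 847.03 + 468.95 + 988.16 + 19.92 = 2804.39
L = 3014.2 / 2804.39 × 100 = 107.4815
Paasche component (current-period weights):
ΣP(t=1)Q(t=1) = 5.37×88 + 9.83×84 + 5.59×86 + 18.37×72 + 0.04×361 = 472.56 + 825.72 + 480.74 + 1322.64 + 14.44 = 3116.1
ΣP(t=1)Q(t=0) = 5.37×81 + 9.83×71 + 5.59×113 + 18.37×64 + 0.04×332 = 434.97 + 697.93 + 631.67 + 1175.68 + 13.28 = 2953.53
P = 3116.1 / 2953.53 × 100 = 105.5043
Fisher = √(L × P) = √(107.4815 × 105.5043) = 106.4883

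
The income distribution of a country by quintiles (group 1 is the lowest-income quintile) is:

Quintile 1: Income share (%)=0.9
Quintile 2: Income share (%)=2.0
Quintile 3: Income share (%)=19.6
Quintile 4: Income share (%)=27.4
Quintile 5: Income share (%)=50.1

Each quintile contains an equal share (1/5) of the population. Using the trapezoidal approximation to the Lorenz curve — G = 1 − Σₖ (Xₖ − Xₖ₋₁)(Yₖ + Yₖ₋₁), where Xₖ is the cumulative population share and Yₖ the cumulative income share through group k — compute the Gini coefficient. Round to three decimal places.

0.495

Cumulative income shares Yₖ: 0.0090, 0.0290, 0.2250, 0.4990, 1.0000
Σ (Xₖ−Xₖ₋₁)(Yₖ+Yₖ₋₁) = (1/5)(0.0090+0.0000) + (1/5)(0.0290+0.0090) + (1/5)(0.2250+0.0290) + (1/5)(0.4990+0.2250) + (1/5)(1.0000+0.4990)
  = 0.0018 + 0.0076 + 0.0508 + 0.1448 + 0.2998 = 0.5048
G = 1 − 0.5048 = 0.4952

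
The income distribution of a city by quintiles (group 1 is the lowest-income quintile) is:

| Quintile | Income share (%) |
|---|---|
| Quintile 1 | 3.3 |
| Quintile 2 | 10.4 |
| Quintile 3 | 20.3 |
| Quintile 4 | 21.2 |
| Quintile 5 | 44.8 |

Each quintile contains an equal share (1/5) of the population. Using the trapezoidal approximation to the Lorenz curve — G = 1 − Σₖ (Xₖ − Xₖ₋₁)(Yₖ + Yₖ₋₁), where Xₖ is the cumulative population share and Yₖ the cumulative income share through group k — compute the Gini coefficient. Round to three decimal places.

Cumulative income shares Yₖ: 0.0330, 0.1370, 0.3400, 0.5520, 1.0000
Σ (Xₖ−Xₖ₋₁)(Yₖ+Yₖ₋₁) = (1/5)(0.0330+0.0000) + (1/5)(0.1370+0.0330) + (1/5)(0.3400+0.1370) + (1/5)(0.5520+0.3400) + (1/5)(1.0000+0.5520)
  = 0.0066 + 0.0340 + 0.0954 + 0.1784 + 0.3104 = 0.6248
G = 1 − 0.6248 = 0.3752

0.375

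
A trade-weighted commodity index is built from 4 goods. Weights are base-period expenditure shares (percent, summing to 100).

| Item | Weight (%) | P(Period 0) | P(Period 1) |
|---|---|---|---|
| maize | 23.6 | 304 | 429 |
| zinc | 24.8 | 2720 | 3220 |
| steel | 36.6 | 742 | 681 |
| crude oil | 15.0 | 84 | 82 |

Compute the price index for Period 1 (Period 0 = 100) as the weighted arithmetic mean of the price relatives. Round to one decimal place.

110.9

maize: 23.6 × (429/304) = 23.6 × 1.411184 = 33.3039
zinc: 24.8 × (3220/2720) = 24.8 × 1.183824 = 29.3588
steel: 36.6 × (681/742) = 36.6 × 0.917790 = 33.5911
crude oil: 15.0 × (82/84) = 15.0 × 0.976190 = 14.6429
Index = Σ wᵢ·(p₁ᵢ/p₀ᵢ) = 33.3039 + 29.3588 + 33.5911 + 14.6429 = 110.8967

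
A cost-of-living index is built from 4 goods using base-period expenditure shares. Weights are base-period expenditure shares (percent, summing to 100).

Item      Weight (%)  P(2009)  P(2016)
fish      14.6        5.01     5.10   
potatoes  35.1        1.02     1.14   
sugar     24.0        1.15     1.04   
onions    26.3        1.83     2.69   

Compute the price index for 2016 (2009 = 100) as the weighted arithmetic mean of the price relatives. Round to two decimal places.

114.46

fish: 14.6 × (5.10/5.01) = 14.6 × 1.017964 = 14.8623
potatoes: 35.1 × (1.14/1.02) = 35.1 × 1.117647 = 39.2294
sugar: 24.0 × (1.04/1.15) = 24.0 × 0.904348 = 21.7043
onions: 26.3 × (2.69/1.83) = 26.3 × 1.469945 = 38.6596
Index = Σ wᵢ·(p₁ᵢ/p₀ᵢ) = 14.8623 + 39.2294 + 21.7043 + 38.6596 = 114.4556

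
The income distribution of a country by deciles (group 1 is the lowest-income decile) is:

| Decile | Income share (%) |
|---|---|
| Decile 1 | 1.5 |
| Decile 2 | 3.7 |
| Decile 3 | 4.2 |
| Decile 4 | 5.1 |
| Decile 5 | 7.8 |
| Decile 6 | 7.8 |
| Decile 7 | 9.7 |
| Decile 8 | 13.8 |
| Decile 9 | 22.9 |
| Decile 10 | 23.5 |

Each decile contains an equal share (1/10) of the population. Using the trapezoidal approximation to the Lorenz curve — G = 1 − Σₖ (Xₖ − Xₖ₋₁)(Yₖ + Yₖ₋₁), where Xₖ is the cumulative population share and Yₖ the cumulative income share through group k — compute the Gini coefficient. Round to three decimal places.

0.394

Cumulative income shares Yₖ: 0.0150, 0.0520, 0.0940, 0.1450, 0.2230, 0.3010, 0.3980, 0.5360, 0.7650, 1.0000
Σ (Xₖ−Xₖ₋₁)(Yₖ+Yₖ₋₁) = (1/10)(0.0150+0.0000) + (1/10)(0.0520+0.0150) + (1/10)(0.0940+0.0520) + (1/10)(0.1450+0.0940) + (1/10)(0.2230+0.1450) + (1/10)(0.3010+0.2230) + (1/10)(0.3980+0.3010) + (1/10)(0.5360+0.3980) + (1/10)(0.7650+0.5360) + (1/10)(1.0000+0.7650)
  = 0.0015 + 0.0067 + 0.0146 + 0.0239 + 0.0368 + 0.0524 + 0.0699 + 0.0934 + 0.1301 + 0.1765 = 0.6058
G = 1 − 0.6058 = 0.3942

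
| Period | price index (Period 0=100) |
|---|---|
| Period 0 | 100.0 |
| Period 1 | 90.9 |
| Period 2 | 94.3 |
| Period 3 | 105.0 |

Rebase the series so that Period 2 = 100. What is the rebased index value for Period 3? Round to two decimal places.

Rebased(Period 3) = 105.0 / 94.3 × 100 = 111.3468

111.35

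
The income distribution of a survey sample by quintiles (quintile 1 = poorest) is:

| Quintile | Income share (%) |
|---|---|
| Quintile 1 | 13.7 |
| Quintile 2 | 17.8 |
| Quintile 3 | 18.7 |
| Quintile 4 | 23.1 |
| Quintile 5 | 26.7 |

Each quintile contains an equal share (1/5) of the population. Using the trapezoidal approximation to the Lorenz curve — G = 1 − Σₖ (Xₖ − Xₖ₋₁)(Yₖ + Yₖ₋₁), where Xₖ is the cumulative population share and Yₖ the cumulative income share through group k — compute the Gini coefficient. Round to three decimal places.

Cumulative income shares Yₖ: 0.1370, 0.3150, 0.5020, 0.7330, 1.0000
Σ (Xₖ−Xₖ₋₁)(Yₖ+Yₖ₋₁) = (1/5)(0.1370+0.0000) + (1/5)(0.3150+0.1370) + (1/5)(0.5020+0.3150) + (1/5)(0.7330+0.5020) + (1/5)(1.0000+0.7330)
  = 0.0274 + 0.0904 + 0.1634 + 0.2470 + 0.3466 = 0.8748
G = 1 − 0.8748 = 0.1252

0.125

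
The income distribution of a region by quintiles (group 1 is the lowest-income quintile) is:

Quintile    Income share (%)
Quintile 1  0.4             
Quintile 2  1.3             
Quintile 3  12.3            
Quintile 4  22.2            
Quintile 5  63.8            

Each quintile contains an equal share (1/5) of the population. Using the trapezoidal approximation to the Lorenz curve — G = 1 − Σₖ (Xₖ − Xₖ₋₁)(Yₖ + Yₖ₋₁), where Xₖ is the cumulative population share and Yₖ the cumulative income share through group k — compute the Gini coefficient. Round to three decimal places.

0.591

Cumulative income shares Yₖ: 0.0040, 0.0170, 0.1400, 0.3620, 1.0000
Σ (Xₖ−Xₖ₋₁)(Yₖ+Yₖ₋₁) = (1/5)(0.0040+0.0000) + (1/5)(0.0170+0.0040) + (1/5)(0.1400+0.0170) + (1/5)(0.3620+0.1400) + (1/5)(1.0000+0.3620)
  = 0.0008 + 0.0042 + 0.0314 + 0.1004 + 0.2724 = 0.4092
G = 1 − 0.4092 = 0.5908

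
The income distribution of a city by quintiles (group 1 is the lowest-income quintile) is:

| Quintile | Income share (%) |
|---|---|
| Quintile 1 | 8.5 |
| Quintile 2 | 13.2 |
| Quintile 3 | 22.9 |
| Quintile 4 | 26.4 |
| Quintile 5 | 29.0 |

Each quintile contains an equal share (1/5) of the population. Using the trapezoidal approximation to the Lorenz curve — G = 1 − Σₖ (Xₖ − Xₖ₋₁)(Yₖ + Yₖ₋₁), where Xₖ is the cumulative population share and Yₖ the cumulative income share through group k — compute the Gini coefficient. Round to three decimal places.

0.217

Cumulative income shares Yₖ: 0.0850, 0.2170, 0.4460, 0.7100, 1.0000
Σ (Xₖ−Xₖ₋₁)(Yₖ+Yₖ₋₁) = (1/5)(0.0850+0.0000) + (1/5)(0.2170+0.0850) + (1/5)(0.4460+0.2170) + (1/5)(0.7100+0.4460) + (1/5)(1.0000+0.7100)
  = 0.0170 + 0.0604 + 0.1326 + 0.2312 + 0.3420 = 0.7832
G = 1 − 0.7832 = 0.2168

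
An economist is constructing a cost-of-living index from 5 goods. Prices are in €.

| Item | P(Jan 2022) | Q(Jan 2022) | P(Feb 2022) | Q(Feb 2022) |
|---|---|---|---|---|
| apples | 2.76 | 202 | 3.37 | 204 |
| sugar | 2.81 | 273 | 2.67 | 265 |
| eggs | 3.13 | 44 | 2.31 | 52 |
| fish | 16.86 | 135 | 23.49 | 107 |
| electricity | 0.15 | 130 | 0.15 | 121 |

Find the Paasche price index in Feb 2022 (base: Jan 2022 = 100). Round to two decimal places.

122.90

Paasche price index uses current-period quantities as weights.
ΣP(Feb 2022)·Q(Feb 2022) = 3.37×204 + 2.67×265 + 2.31×52 + 23.49×107 + 0.15×121 = 687.48 + 707.55 + 120.12 + 2513.43 + 18.15 = 4046.73
ΣP(Jan 2022)·Q(Feb 2022) = 2.76×204 + 2.81×265 + 3.13×52 + 16.86×107 + 0.15×121 = 563.04 + 744.65 + 162.76 + 1804.02 + 18.15 = 3292.62
Index = 4046.73 / 3292.62 × 100 = 122.9030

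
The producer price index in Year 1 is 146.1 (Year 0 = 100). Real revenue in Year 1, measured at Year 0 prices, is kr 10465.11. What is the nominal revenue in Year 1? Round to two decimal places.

15289.53

Nominal = Real × (Index/100) = 10465.11 × (146.1/100)
        = 10465.11 × 1.461 = 15289.5257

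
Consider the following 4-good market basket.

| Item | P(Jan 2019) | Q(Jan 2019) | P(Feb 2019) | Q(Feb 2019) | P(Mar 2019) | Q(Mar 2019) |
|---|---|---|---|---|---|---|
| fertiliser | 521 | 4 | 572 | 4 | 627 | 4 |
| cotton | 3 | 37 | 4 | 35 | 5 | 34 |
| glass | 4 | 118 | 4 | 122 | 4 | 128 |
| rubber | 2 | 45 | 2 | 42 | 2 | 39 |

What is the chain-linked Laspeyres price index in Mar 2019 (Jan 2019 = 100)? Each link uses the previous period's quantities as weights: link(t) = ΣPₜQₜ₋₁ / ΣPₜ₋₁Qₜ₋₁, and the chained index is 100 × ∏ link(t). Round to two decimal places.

Link Jan 2019→Feb 2019:
ΣP(Feb 2019)Q(Jan 2019) = 572×4 + 4×37 + 4×118 + 2×45 = 2288 + 148 + 472 + 90 = 2998
ΣP(Jan 2019)Q(Jan 2019) = 521×4 + 3×37 + 4×118 + 2×45 = 2084 + 111 + 472 + 90 = 2757
link = 2998/2757 = 1.087414
Link Feb 2019→Mar 2019:
ΣP(Mar 2019)Q(Feb 2019) = 627×4 + 5×35 + 4×122 + 2×42 = 2508 + 175 + 488 + 84 = 3255
ΣP(Feb 2019)Q(Feb 2019) = 572×4 + 4×35 + 4×122 + 2×42 = 2288 + 140 + 488 + 84 = 3000
link = 3255/3000 = 1.085000
Chained index = 100 × 1.087414 × 1.085000 = 117.9844

117.98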